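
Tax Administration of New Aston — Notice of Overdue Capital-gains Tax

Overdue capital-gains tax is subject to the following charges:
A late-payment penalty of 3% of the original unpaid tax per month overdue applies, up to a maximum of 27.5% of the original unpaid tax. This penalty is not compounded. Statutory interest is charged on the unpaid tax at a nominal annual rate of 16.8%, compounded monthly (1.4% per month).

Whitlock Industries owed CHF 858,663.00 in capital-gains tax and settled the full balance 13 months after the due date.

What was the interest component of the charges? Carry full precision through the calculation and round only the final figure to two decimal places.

Interest: CHF 858,663.00 × ((1 + 0.014)^13 − 1) = CHF 858,663.00 × 0.1981010… = CHF 170,101.9618…

CHF 170,101.96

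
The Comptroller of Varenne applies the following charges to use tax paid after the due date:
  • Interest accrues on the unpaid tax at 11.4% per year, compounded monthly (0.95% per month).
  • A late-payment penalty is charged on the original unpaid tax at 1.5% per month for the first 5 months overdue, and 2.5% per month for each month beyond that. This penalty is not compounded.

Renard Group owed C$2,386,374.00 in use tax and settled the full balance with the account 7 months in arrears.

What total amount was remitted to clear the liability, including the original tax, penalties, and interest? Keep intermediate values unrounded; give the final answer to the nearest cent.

C$2,847,959.69

Penalty, months 1–5: 5 × 1.5% × C$2,386,374.00 = C$178,978.05
Penalty, months 6–7: 2 × 2.5% × C$2,386,374.00 = C$119,318.70
Interest: C$2,386,374.00 × ((1 + 0.0095)^7 − 1) = C$2,386,374.00 × 0.0684255… = C$163,288.9411…
Total = C$2,386,374.00 + C$298,296.7500 + C$163,288.9411… = C$2,847,959.69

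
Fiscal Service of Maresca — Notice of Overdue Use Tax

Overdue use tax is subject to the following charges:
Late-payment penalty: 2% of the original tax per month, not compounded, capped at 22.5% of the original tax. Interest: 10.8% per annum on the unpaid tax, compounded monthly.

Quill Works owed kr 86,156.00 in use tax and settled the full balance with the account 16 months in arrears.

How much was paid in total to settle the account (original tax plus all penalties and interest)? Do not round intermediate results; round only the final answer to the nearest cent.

Penalty (uncapped): 16 × 2% × kr 86,156.00 = kr 27,569.92; cap = 22.5% × kr 86,156.00 = kr 19,385.10 → penalty = kr 19,385.10
Interest (10.8%/yr ÷ 12 = 0.9%/month): kr 86,156.00 × ((1 + 0.009)^16 − 1) = kr 13,280.1240…
Total = kr 86,156.00 + kr 19,385.1000 + kr 13,280.1240… = kr 118,821.22

kr 118,821.22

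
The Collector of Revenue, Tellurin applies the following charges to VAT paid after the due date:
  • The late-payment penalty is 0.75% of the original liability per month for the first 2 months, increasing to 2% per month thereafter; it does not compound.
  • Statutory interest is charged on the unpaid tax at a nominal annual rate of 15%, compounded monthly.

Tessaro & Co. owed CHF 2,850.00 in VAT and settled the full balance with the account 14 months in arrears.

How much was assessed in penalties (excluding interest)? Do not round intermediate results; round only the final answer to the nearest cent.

CHF 726.75

Penalty, months 1–2: 2 × 0.75% × CHF 2,850.00 = CHF 42.75
Penalty, months 3–14: 12 × 2% × CHF 2,850.00 = CHF 684.00
Total penalty = CHF 42.75 + CHF 684.00 = CHF 726.75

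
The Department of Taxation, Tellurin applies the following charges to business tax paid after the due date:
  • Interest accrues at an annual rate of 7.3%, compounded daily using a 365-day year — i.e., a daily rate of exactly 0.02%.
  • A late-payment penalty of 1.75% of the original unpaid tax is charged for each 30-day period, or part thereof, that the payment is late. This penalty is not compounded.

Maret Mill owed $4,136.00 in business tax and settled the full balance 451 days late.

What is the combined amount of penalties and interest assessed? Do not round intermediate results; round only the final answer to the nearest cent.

Penalty periods: ⌈451/30⌉ = 16; penalty = 16 × 1.75% × $4,136.00 = $1,158.08
Interest: $4,136.00 × ((1 + 0.0002)^451 − 1) = $4,136.00 × 0.09438327… = $390.3692…
Penalties + interest = $1,158.0800 + $390.3692… = $1,548.45

$1,548.45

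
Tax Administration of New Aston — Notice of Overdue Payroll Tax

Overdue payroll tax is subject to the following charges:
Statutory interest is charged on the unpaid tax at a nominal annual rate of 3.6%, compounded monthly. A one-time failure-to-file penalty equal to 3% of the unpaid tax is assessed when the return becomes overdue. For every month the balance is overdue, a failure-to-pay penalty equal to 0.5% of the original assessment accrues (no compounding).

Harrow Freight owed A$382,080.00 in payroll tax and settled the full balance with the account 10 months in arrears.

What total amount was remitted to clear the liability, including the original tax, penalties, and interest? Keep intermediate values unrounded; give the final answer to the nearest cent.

A$424,264.79

Failure-to-file penalty: 3% × A$382,080.00 = A$11,462.40
Failure-to-pay penalty = 0.5% × A$382,080.00 × 10 mo = A$19,104.00
Interest (3.6%/yr ÷ 12 = 0.3%/month): A$382,080.00 × ((1 + 0.003)^10 − 1) = A$11,618.3869…
Total = A$382,080.00 + A$30,566.4000 + A$11,618.3869… = A$424,264.79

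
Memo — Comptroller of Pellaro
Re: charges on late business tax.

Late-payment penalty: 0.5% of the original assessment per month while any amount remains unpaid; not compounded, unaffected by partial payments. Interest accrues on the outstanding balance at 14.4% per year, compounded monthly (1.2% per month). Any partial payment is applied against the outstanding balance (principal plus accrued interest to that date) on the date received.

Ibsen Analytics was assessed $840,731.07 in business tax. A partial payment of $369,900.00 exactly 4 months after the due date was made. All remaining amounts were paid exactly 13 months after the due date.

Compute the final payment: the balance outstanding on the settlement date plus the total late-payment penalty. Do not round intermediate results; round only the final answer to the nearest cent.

Balance at month 4: $840,731.0700 × (1 + 0.012)^4 = $881,818.3816…
After $369,900.00 payment: $881,818.3816… − $369,900.00 = $511,918.3816…
Balance at month 13: $511,918.3816… × (1 + 0.012)^9 = $569,935.0113…
Penalty: 13 × 0.5% × $840,731.07 = $54,647.52…
Final settlement = outstanding balance + penalty = $569,935.0113… + $54,647.52… = $624,582.53

$624,582.53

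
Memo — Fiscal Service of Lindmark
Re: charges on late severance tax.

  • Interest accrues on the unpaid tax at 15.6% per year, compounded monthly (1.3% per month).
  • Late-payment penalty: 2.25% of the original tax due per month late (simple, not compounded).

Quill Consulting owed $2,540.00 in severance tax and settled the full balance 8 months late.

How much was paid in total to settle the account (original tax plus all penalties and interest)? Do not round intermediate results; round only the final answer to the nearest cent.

$3,273.70

Late-payment penalty: 8 × 2.25% × $2,540.00 = $457.20
Interest: $2,540.00 × ((1 + 0.013)^8 − 1) = $2,540.00 × 0.1088571… = $276.4969…
Total = $2,540.00 + $457.2000 + $276.4969… = $3,273.70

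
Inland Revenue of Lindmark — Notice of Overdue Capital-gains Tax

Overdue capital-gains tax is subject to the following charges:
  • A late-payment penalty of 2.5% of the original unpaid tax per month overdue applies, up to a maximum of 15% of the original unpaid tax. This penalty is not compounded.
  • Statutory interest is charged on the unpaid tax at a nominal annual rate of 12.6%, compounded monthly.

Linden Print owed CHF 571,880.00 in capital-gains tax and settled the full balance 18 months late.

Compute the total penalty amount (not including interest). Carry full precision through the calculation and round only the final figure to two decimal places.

Penalty (uncapped): 18 × 2.5% × CHF 571,880.00 = CHF 257,346.00; cap = 15% × CHF 571,880.00 = CHF 85,782.00 → penalty = CHF 85,782.00

CHF 85,782.00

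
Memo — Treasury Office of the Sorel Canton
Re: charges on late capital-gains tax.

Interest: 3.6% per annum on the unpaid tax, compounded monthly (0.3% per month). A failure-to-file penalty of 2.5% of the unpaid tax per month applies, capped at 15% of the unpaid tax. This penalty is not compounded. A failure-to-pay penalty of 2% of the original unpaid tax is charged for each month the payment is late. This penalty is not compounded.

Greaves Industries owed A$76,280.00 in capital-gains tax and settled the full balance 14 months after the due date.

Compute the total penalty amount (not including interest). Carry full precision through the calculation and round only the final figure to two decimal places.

Failure-to-file: 14 × 2.5% × A$76,280.00 = A$26,698.00, capped at 15% × A$76,280.00 = A$11,442.00
Failure-to-pay penalty: 14 × 2% × A$76,280.00 = A$21,358.40
Total penalty = A$11,442.00 + A$21,358.40 = A$32,800.40

A$32,800.40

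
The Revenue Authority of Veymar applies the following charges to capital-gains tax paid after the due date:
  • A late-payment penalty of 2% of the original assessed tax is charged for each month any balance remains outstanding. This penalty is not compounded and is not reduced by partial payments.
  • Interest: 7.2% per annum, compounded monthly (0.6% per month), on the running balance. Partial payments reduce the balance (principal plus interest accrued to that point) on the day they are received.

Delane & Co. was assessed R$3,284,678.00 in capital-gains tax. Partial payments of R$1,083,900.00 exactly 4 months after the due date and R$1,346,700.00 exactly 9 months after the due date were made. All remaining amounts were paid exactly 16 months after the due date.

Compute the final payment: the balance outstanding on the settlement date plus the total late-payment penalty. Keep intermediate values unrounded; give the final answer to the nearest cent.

Balance at month 4: R$3,284,678.0000 × (1 + 0.006)^4 = R$3,364,222.6047…
After R$1,083,900.00 payment: R$3,364,222.6047… − R$1,083,900.00 = R$2,280,322.6047…
Balance at month 9: R$2,280,322.6047… × (1 + 0.006)^5 = R$2,349,558.1392…
After R$1,346,700.00 payment: R$2,349,558.1392… − R$1,346,700.00 = R$1,002,858.1392…
Balance at month 16: R$1,002,858.1392… × (1 + 0.006)^7 = R$1,045,743.9691…
Penalty: 16 × 2% × R$3,284,678.00 = R$1,051,096.96
Final settlement = outstanding balance + penalty = R$1,045,743.9691… + R$1,051,096.96 = R$2,096,840.93

R$2,096,840.93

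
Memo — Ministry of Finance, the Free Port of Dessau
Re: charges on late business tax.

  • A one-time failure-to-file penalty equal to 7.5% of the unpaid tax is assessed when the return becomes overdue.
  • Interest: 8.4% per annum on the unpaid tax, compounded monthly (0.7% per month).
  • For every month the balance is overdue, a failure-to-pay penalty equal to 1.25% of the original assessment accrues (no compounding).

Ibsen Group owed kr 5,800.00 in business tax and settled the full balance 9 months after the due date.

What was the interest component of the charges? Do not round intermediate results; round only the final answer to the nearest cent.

kr 375.80

Interest: kr 5,800.00 × ((1 + 0.007)^9 − 1) = kr 5,800.00 × 0.0647931… = kr 375.8001…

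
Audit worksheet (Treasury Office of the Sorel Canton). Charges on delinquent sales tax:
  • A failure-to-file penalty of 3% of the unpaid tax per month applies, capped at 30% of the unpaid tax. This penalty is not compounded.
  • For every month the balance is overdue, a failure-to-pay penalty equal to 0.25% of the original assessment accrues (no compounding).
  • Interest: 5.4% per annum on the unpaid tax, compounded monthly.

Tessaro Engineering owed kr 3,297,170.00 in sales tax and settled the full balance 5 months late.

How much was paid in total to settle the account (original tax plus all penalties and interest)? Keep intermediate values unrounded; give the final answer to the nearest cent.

kr 3,907,817.14

Failure-to-file: 5 × 3% × kr 3,297,170.00 = kr 494,575.50 (under the 30% cap)
Failure-to-pay penalty: 5 × 0.25% × kr 3,297,170.00 = kr 41,214.63…
Interest (5.4%/yr ÷ 12 = 0.45%/month): kr 3,297,170.00 × ((1 + 0.0045)^5 − 1) = kr 74,857.0132…
Total = kr 3,297,170.00 + kr 535,790.1250 + kr 74,857.0132… = kr 3,907,817.14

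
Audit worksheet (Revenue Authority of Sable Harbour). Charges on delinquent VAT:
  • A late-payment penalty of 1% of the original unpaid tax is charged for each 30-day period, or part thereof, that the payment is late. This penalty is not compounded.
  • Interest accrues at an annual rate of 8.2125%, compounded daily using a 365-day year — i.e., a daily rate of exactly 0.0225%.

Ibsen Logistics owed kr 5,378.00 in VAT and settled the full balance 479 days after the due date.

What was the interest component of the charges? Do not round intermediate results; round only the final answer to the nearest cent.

kr 611.93

Interest: kr 5,378.00 × ((1 + 0.000225)^479 − 1) = kr 5,378.00 × 0.11378361… = kr 611.9283…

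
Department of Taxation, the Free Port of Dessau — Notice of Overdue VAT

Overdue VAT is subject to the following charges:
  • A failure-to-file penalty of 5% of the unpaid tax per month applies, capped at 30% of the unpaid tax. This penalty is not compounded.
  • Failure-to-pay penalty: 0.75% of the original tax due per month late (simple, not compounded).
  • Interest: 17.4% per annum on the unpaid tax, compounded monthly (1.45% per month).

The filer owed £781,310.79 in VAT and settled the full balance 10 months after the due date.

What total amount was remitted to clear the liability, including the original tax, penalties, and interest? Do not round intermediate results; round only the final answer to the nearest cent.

£1,195,277.79

Failure-to-file: 10 × 5% × £781,310.79 = £390,655.40…, capped at 30% × £781,310.79 = £234,393.24…
Failure-to-pay penalty: 10 × 0.75% × £781,310.79 = £58,598.31…
Interest: £781,310.79 × ((1 + 0.0145)^10 − 1) = £781,310.79 × 0.1548365… = £120,975.4528…
Total = £781,310.79 + £292,991.5463… + £120,975.4528… = £1,195,277.79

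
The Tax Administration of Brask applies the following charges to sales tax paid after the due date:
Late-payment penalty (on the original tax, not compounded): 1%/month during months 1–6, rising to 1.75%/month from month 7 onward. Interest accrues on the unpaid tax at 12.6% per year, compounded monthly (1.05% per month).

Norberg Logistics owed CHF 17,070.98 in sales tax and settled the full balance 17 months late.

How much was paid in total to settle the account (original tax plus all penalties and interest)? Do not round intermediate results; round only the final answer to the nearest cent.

CHF 24,698.48

Penalty, months 1–6: 6 × 1% × CHF 17,070.98 = CHF 1,024.26…
Penalty, months 7–17: 11 × 1.75% × CHF 17,070.98 = CHF 3,286.16…
Interest: CHF 17,070.98 × ((1 + 0.0105)^17 − 1) = CHF 17,070.98 × 0.1943109… = CHF 3,317.0778…
Total = CHF 17,070.98 + CHF 4,310.4225… + CHF 3,317.0778… = CHF 24,698.48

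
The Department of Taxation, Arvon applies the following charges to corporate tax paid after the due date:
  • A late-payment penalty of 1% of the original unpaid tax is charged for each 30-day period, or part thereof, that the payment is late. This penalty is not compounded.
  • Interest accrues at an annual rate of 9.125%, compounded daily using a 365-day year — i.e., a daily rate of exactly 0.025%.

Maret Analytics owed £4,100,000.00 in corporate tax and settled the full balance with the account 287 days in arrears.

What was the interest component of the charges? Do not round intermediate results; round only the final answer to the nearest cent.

£304,946.03

Interest: £4,100,000.00 × ((1 + 0.00025)^287 − 1) = £4,100,000.00 × 0.07437708… = £304,946.0262…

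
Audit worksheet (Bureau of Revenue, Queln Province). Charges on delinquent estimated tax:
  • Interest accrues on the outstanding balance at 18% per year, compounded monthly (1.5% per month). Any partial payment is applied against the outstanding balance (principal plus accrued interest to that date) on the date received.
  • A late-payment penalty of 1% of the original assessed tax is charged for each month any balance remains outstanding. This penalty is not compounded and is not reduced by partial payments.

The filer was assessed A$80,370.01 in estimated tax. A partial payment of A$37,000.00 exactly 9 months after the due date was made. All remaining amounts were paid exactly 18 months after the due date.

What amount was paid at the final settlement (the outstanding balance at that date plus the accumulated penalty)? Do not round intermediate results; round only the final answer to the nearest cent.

A$77,232.15

Balance at month 9: A$80,370.0100 × (1 + 0.015)^9 = A$91,894.2638…
After A$37,000.00 payment: A$91,894.2638… − A$37,000.00 = A$54,894.2638…
Balance at month 18: A$54,894.2638… × (1 + 0.015)^9 = A$62,765.5509…
Penalty: 18 × 1% × A$80,370.01 = A$14,466.60…
Final settlement = outstanding balance + penalty = A$62,765.5509… + A$14,466.60… = A$77,232.15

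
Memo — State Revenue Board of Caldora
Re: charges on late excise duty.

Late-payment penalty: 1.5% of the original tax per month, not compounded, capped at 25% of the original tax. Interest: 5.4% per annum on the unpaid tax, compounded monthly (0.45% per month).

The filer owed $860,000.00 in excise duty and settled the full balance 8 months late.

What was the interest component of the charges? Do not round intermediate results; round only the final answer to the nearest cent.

Interest: $860,000.00 × ((1 + 0.0045)^8 − 1) = $860,000.00 × 0.0365721… = $31,452.0334…

$31,452.03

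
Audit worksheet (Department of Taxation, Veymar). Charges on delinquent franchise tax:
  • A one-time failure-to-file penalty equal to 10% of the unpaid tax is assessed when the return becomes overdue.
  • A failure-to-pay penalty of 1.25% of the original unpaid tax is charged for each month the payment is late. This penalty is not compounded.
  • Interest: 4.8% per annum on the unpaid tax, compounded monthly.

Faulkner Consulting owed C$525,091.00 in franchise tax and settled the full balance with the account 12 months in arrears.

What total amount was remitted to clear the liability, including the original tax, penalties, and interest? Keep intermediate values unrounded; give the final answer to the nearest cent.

C$682,130.07

Failure-to-file penalty: 10% × C$525,091.00 = C$52,509.10
Failure-to-pay penalty = 1.25% × C$525,091.00 × 12 mo = C$78,763.65
Interest (4.8%/yr ÷ 12 = 0.4%/month): C$525,091.00 × ((1 + 0.004)^12 − 1) = C$25,766.3243…
Total = C$525,091.00 + C$131,272.7500 + C$25,766.3243… = C$682,130.07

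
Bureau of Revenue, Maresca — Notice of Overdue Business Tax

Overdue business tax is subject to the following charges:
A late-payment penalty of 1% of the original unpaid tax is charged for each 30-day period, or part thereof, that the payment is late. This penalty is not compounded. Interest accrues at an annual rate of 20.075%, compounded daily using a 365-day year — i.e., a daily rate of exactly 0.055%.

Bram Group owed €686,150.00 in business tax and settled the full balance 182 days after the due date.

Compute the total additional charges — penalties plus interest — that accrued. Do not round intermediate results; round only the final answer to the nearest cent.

€120,248.49

Penalty periods: ⌈182/30⌉ = 7; penalty = 7 × 1% × €686,150.00 = €48,030.50
Interest: €686,150.00 × ((1 + 0.00055)^182 − 1) = €686,150.00 × 0.10525103… = €72,217.9919…
Penalties + interest = €48,030.5000 + €72,217.9919… = €120,248.49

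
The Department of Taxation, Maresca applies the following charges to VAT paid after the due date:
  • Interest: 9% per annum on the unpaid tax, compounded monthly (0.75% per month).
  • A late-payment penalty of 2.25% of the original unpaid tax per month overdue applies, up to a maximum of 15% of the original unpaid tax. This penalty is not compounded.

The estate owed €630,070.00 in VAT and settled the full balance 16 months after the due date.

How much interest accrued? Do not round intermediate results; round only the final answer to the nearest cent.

Interest: €630,070.00 × ((1 + 0.0075)^16 − 1) = €630,070.00 × 0.1269921… = €80,013.9211…

€80,013.92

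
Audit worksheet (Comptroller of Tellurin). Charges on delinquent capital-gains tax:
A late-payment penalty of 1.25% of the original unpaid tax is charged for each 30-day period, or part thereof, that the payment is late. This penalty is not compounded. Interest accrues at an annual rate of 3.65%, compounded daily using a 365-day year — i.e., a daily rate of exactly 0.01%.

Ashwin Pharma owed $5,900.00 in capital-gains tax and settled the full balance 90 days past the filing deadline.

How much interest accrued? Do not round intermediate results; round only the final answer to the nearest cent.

$53.34

Interest: $5,900.00 × ((1 + 0.0001)^90 − 1) = $5,900.00 × 0.00904017… = $53.3370…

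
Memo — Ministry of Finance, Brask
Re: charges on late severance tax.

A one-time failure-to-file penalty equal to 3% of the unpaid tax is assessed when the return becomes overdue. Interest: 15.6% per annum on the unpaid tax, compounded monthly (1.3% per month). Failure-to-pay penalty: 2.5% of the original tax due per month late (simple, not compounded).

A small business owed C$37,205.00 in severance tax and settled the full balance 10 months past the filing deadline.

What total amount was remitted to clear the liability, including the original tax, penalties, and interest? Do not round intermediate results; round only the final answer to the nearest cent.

Failure-to-file penalty: 3% × C$37,205.00 = C$1,116.15
Failure-to-pay penalty: 10 × 2.5% × C$37,205.00 = C$9,301.25
Interest: C$37,205.00 × ((1 + 0.013)^10 − 1) = C$37,205.00 × 0.1378747… = C$5,129.6294…
Total = C$37,205.00 + C$10,417.4000 + C$5,129.6294… = C$52,752.03

C$52,752.03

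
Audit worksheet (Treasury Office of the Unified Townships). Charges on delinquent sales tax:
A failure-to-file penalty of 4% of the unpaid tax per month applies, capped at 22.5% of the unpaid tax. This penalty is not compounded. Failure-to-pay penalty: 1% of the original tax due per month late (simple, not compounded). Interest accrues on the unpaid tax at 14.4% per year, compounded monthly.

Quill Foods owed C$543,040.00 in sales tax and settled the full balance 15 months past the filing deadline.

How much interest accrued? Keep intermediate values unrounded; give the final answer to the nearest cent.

Interest (14.4%/yr ÷ 12 = 1.2%/month): C$543,040.00 × ((1 + 0.012)^15 − 1) = C$106,400.7091…

C$106,400.71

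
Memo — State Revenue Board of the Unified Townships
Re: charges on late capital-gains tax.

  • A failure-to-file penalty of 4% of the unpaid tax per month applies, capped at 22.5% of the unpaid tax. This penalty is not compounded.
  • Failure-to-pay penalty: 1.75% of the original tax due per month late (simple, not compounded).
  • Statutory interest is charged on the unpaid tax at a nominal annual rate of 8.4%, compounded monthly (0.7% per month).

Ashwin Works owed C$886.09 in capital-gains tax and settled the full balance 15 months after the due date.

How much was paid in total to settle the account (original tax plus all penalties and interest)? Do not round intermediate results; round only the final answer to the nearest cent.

C$1,415.80

Failure-to-file: 15 × 4% × C$886.09 = C$531.65…, capped at 22.5% × C$886.09 = C$199.37…
Failure-to-pay penalty: 15 × 1.75% × C$886.09 = C$232.60…
Interest: C$886.09 × ((1 + 0.007)^15 − 1) = C$886.09 × 0.1103044… = C$97.7396…
Total = C$886.09 + C$431.9689… + C$97.7396… = C$1,415.80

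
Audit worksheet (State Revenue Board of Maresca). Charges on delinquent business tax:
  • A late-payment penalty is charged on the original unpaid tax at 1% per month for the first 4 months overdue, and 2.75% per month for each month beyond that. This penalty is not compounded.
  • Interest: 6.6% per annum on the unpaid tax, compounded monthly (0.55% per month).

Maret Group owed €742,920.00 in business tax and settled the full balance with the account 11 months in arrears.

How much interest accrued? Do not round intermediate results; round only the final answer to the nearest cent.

Interest: €742,920.00 × ((1 + 0.0055)^11 − 1) = €742,920.00 × 0.0621915… = €46,203.3138…

€46,203.31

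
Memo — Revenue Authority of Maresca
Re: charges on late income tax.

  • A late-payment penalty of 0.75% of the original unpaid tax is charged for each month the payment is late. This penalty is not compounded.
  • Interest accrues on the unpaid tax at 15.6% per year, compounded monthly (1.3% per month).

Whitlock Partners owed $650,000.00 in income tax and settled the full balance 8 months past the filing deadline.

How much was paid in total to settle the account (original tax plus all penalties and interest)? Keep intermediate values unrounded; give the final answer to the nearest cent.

Late-payment penalty = 0.75% × $650,000.00 × 8 mo = $39,000.00
Interest: $650,000.00 × ((1 + 0.013)^8 − 1) = $650,000.00 × 0.1088571… = $70,757.0839…
Total = $650,000.00 + $39,000.0000 + $70,757.0839… = $759,757.08

$759,757.08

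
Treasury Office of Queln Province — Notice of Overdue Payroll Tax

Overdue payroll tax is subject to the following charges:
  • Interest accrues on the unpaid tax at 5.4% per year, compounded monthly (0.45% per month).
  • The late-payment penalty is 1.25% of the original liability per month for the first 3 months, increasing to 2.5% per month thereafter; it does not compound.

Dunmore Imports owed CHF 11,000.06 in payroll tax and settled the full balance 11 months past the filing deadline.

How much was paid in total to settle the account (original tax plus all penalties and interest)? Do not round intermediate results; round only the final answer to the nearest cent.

Penalty, months 1–3: 3 × 1.25% × CHF 11,000.06 = CHF 412.50…
Penalty, months 4–11: 8 × 2.5% × CHF 11,000.06 = CHF 2,200.01…
Interest: CHF 11,000.06 × ((1 + 0.0045)^11 − 1) = CHF 11,000.06 × 0.0506289… = CHF 556.9212…
Total = CHF 11,000.06 + CHF 2,612.5143… + CHF 556.9212… = CHF 14,169.50

CHF 14,169.50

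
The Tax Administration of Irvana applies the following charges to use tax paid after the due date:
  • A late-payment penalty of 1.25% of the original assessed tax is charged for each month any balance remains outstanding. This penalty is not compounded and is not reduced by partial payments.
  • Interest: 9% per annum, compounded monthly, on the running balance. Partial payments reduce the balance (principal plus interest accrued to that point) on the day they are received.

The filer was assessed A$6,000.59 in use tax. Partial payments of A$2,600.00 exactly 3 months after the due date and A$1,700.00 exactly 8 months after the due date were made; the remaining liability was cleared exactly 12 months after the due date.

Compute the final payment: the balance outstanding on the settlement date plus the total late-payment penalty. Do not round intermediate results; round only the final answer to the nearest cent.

Monthly rate = 9% ÷ 12 = 0.75%
Balance at month 3: A$6,000.5900 × (1 + 0.0075)^3 = A$6,136.6184…
After A$2,600.00 payment: A$6,136.6184… − A$2,600.00 = A$3,536.6184…
Balance at month 8: A$3,536.6184… × (1 + 0.0075)^5 = A$3,671.2459…
After A$1,700.00 payment: A$3,671.2459… − A$1,700.00 = A$1,971.2459…
Balance at month 12: A$1,971.2459… × (1 + 0.0075)^4 = A$2,031.0519…
Penalty: 12 × 1.25% × A$6,000.59 = A$900.09…
Final settlement = outstanding balance + penalty = A$2,031.0519… + A$900.09… = A$2,931.14

A$2,931.14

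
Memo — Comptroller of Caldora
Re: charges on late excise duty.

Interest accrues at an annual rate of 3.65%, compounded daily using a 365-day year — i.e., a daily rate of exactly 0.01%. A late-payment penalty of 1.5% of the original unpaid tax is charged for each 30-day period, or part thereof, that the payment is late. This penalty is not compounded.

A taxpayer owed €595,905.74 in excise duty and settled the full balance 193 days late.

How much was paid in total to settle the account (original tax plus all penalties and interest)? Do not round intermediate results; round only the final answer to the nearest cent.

€670,087.94

Penalty periods: ⌈193/30⌉ = 7; penalty = 7 × 1.5% × €595,905.74 = €62,570.10…
Interest: €595,905.74 × ((1 + 0.0001)^193 − 1) = €595,905.74 × 0.01948647… = €11,612.0965…
Total = €595,905.74 + €62,570.1027 + €11,612.0965… = €670,087.94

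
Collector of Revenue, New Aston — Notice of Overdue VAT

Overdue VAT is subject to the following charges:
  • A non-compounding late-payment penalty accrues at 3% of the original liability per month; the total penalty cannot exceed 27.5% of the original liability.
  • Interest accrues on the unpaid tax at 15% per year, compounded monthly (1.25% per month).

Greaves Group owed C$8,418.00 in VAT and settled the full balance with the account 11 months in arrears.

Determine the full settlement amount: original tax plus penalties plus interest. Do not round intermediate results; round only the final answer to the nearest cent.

Penalty (uncapped): 11 × 3% × C$8,418.00 = C$2,777.94; cap = 27.5% × C$8,418.00 = C$2,314.95 → penalty = C$2,314.95
Interest: C$8,418.00 × ((1 + 0.0125)^11 − 1) = C$8,418.00 × 0.1464242… = C$1,232.5990…
Total = C$8,418.00 + C$2,314.9500 + C$1,232.5990… = C$11,965.55

C$11,965.55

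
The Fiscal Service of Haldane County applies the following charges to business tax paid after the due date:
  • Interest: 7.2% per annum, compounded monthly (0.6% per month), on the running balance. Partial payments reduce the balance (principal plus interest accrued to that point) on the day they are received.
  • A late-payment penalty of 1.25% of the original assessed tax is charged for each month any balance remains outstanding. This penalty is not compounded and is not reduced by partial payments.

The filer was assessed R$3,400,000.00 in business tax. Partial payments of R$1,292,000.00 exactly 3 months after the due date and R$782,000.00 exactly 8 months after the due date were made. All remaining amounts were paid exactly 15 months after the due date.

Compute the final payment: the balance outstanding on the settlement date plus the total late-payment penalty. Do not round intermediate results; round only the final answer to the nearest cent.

R$2,153,095.08

Balance at month 3: R$3,400,000.0000 × (1 + 0.006)^3 = R$3,461,567.9344
After R$1,292,000.00 payment: R$3,461,567.9344 − R$1,292,000.00 = R$2,169,567.9344
Balance at month 8: R$2,169,567.9344 × (1 + 0.006)^5 = R$2,235,440.7172…
After R$782,000.00 payment: R$2,235,440.7172… − R$782,000.00 = R$1,453,440.7172…
Balance at month 15: R$1,453,440.7172… × (1 + 0.006)^7 = R$1,515,595.0827…
Penalty: 15 × 1.25% × R$3,400,000.00 = R$637,500.00
Final settlement = outstanding balance + penalty = R$1,515,595.0827… + R$637,500.00 = R$2,153,095.08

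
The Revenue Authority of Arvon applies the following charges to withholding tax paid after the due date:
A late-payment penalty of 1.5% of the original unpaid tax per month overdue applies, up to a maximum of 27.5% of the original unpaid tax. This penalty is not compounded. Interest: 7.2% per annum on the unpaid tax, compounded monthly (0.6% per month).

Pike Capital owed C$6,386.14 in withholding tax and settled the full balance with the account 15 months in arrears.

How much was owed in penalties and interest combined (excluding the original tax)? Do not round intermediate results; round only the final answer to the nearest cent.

C$2,036.41

Penalty: 15 × 1.5% × C$6,386.14 = C$1,436.88… (below the 27.5% cap of C$1,756.19…)
Interest: C$6,386.14 × ((1 + 0.006)^15 − 1) = C$6,386.14 × 0.0938801… = C$599.5313…
Penalties + interest = C$1,436.8815 + C$599.5313… = C$2,036.41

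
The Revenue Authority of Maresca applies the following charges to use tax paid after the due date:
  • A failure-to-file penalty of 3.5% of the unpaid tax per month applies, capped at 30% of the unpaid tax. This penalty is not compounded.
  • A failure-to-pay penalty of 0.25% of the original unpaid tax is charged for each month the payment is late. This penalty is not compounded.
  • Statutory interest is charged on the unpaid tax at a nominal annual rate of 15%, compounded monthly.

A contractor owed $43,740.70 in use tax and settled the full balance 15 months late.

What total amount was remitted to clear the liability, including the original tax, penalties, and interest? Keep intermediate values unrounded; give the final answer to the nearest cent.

$67,462.56

Failure-to-file: 15 × 3.5% × $43,740.70 = $22,963.87…, capped at 30% × $43,740.70 = $13,122.21
Failure-to-pay penalty = 0.25% × $43,740.70 × 15 mo = $1,640.28…
Interest (15%/yr ÷ 12 = 1.25%/month): $43,740.70 × ((1 + 0.0125)^15 − 1) = $8,959.3718…
Total = $43,740.70 + $14,762.4863… + $8,959.3718… = $67,462.56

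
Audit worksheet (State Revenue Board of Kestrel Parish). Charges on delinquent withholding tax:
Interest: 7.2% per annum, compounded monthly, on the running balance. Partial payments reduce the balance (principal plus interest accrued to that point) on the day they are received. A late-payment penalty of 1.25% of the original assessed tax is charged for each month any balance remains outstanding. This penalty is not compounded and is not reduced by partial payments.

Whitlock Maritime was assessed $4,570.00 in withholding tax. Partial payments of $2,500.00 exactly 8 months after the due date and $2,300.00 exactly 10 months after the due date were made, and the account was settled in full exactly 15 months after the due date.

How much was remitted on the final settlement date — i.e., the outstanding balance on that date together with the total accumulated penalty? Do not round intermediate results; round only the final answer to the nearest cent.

$879.16

Monthly rate = 7.2% ÷ 12 = 0.6%
Balance at month 8: $4,570.0000 × (1 + 0.006)^8 = $4,794.0223…
After $2,500.00 payment: $4,794.0223… − $2,500.00 = $2,294.0223…
Balance at month 10: $2,294.0223… × (1 + 0.006)^2 = $2,321.6331…
After $2,300.00 payment: $2,321.6331… − $2,300.00 = $21.6331…
Balance at month 15: $21.6331… × (1 + 0.006)^5 = $22.2899…
Penalty: 15 × 1.25% × $4,570.00 = $856.88…
Final settlement = outstanding balance + penalty = $22.2899… + $856.88… = $879.16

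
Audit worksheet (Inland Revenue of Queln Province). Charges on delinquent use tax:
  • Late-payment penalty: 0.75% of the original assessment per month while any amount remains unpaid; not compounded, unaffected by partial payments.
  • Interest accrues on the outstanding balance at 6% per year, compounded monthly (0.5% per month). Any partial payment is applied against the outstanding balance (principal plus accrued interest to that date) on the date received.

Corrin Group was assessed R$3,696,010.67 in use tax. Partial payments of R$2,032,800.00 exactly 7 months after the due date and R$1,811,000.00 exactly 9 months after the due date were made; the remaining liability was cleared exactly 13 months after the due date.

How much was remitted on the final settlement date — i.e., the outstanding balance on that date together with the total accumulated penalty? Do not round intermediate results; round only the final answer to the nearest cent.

Balance at month 7: R$3,696,010.6700 × (1 + 0.005)^7 = R$3,827,327.7002…
After R$2,032,800.00 payment: R$3,827,327.7002… − R$2,032,800.00 = R$1,794,527.7002…
Balance at month 9: R$1,794,527.7002… × (1 + 0.005)^2 = R$1,812,517.8404…
After R$1,811,000.00 payment: R$1,812,517.8404… − R$1,811,000.00 = R$1,517.8404…
Balance at month 13: R$1,517.8404… × (1 + 0.005)^4 = R$1,548.4256…
Penalty: 13 × 0.75% × R$3,696,010.67 = R$360,361.04…
Final settlement = outstanding balance + penalty = R$1,548.4256… + R$360,361.04… = R$361,909.47

R$361,909.47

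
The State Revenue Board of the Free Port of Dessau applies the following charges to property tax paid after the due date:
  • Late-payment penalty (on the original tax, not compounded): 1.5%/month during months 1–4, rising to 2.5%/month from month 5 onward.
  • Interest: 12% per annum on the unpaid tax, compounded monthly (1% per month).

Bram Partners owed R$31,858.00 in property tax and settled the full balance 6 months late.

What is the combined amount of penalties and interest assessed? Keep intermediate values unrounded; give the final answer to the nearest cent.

R$5,464.29

Penalty, months 1–4: 4 × 1.5% × R$31,858.00 = R$1,911.48
Penalty, months 5–6: 2 × 2.5% × R$31,858.00 = R$1,592.90
Interest: R$31,858.00 × ((1 + 0.01)^6 − 1) = R$31,858.00 × 0.0615202… = R$1,959.9090…
Penalties + interest = R$3,504.3800 + R$1,959.9090… = R$5,464.29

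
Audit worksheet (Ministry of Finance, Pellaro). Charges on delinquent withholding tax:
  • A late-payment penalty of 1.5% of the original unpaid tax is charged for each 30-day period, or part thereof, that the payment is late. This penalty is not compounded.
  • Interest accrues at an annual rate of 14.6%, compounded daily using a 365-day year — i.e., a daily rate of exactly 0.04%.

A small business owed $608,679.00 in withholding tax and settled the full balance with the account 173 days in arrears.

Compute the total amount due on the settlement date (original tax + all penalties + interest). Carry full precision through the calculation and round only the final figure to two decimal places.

$707,063.25

Penalty periods: ⌈173/30⌉ = 6; penalty = 6 × 1.5% × $608,679.00 = $54,781.11
Interest: $608,679.00 × ((1 + 0.0004)^173 − 1) = $608,679.00 × 0.07163569… = $43,603.1403…
Total = $608,679.00 + $54,781.1100 + $43,603.1403… = $707,063.25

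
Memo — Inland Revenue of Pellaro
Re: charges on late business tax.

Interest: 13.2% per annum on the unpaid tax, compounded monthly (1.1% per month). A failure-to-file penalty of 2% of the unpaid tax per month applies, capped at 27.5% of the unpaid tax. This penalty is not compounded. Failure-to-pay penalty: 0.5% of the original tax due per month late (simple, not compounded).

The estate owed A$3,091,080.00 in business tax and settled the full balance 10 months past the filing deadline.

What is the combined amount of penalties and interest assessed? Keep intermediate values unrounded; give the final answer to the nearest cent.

A$1,130,123.07

Failure-to-file: 10 × 2% × A$3,091,080.00 = A$618,216.00 (under the 27.5% cap)
Failure-to-pay penalty: 10 × 0.5% × A$3,091,080.00 = A$154,554.00
Interest: A$3,091,080.00 × ((1 + 0.011)^10 − 1) = A$3,091,080.00 × 0.1156078… = A$357,353.0684…
Penalties + interest = A$772,770.0000 + A$357,353.0684… = A$1,130,123.07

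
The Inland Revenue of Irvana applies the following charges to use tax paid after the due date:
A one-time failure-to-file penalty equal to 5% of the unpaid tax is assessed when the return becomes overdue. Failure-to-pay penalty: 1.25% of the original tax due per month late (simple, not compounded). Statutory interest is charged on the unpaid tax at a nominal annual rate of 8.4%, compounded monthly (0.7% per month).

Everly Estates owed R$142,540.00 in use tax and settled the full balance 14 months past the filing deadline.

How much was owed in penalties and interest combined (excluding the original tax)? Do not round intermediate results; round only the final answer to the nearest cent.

Failure-to-file penalty: 5% × R$142,540.00 = R$7,127.00
Failure-to-pay penalty: 14 × 1.25% × R$142,540.00 = R$24,944.50
Interest: R$142,540.00 × ((1 + 0.007)^14 − 1) = R$142,540.00 × 0.1025863… = R$14,622.6497…
Penalties + interest = R$32,071.5000 + R$14,622.6497… = R$46,694.15

R$46,694.15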